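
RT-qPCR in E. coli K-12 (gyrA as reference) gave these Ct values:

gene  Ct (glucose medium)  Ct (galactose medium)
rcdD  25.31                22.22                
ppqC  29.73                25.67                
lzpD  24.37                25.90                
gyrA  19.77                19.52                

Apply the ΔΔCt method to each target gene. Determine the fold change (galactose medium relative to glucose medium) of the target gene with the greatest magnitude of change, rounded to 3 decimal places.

rcdD: ΔΔCt = (22.22−19.52) − (25.31−19.77) = 2.70 − 5.54 = -2.84; fold change = 2^2.84 = 7.160
ppqC: ΔΔCt = (25.67−19.52) − (29.73−19.77) = 6.15 − 9.96 = -3.81; fold change = 2^3.81 = 14.026
lzpD: ΔΔCt = (25.90−19.52) − (24.37−19.77) = 6.38 − 4.60 = 1.78; fold change = 2^-1.78 = 0.291
ppqC has the largest |ΔΔCt| = 3.81.

14.026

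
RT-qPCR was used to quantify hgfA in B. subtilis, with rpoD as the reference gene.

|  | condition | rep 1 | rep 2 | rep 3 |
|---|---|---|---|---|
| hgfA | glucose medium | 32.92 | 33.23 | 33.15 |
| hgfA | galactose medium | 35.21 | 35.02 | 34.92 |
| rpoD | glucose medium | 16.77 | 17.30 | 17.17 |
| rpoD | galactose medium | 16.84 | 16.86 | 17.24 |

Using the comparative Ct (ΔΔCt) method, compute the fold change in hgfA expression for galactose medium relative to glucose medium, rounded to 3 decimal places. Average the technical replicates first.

Mean Ct: hgfA glucose medium 33.100; hgfA galactose medium 35.050; rpoD glucose medium 17.080; rpoD galactose medium 16.980
ΔCt(glucose medium) = 33.100 − 17.080 = 16.020
ΔCt(galactose medium) = 35.050 − 16.980 = 18.070
ΔΔCt = 18.070 − 16.020 = 2.050
Fold change = 2^(−2.050) = 0.2415

0.241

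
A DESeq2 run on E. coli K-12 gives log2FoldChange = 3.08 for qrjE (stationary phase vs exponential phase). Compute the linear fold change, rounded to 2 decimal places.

8.46

Fold change = 2^(3.08) = 8.456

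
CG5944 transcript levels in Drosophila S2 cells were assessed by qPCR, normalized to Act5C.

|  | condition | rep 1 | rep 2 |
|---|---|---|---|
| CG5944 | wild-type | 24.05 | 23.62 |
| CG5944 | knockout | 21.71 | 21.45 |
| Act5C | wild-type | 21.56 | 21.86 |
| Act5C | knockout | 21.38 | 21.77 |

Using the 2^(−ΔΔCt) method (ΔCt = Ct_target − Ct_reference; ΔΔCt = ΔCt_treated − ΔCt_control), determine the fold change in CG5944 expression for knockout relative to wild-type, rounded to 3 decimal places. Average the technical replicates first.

4.347

Mean Ct: CG5944 wild-type 23.835; CG5944 knockout 21.580; Act5C wild-type 21.710; Act5C knockout 21.575
ΔCt(wild-type) = 23.835 − 21.710 = 2.125
ΔCt(knockout) = 21.580 − 21.575 = 0.005
ΔΔCt = 0.005 − 2.125 = -2.120
Fold change = 2^(−(-2.120)) = 2^2.120 = 4.3469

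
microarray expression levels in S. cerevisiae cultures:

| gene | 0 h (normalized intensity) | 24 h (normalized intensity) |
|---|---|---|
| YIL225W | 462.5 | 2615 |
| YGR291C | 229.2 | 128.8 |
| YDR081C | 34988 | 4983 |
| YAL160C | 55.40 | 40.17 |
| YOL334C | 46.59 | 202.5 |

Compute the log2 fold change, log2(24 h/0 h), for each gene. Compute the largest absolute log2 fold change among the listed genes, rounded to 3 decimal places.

log2(2615/462.5) = 2.499  (YIL225W)
log2(128.8/229.2) = -0.831  (YGR291C)
log2(4983/34988) = -2.812  (YDR081C)
log2(40.17/55.40) = -0.464  (YAL160C)
log2(202.5/46.59) = 2.120  (YOL334C)
The largest magnitude belongs to YDR081C.

2.812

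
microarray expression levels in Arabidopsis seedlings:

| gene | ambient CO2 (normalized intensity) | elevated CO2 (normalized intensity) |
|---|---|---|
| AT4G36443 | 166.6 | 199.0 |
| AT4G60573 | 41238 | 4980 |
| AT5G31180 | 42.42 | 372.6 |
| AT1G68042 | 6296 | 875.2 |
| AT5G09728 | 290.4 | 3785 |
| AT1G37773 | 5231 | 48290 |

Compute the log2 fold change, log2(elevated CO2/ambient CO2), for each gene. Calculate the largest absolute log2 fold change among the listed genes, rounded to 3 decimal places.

3.704

log2(199.0/166.6) = 0.256  (AT4G36443)
log2(4980/41238) = -3.050  (AT4G60573)
log2(372.6/42.42) = 3.135  (AT5G31180)
log2(875.2/6296) = -2.847  (AT1G68042)
log2(3785/290.4) = 3.704  (AT5G09728)
log2(48290/5231) = 3.207  (AT1G37773)
The largest magnitude belongs to AT5G09728.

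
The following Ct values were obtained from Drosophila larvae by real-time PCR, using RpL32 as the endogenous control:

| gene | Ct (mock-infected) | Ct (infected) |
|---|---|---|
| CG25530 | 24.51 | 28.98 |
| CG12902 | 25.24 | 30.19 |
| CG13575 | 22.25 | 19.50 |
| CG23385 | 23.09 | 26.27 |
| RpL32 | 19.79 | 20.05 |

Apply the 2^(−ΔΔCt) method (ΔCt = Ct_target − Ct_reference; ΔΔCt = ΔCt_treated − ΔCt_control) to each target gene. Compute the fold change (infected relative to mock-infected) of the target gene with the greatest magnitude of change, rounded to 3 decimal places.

0.039

CG25530: ΔΔCt = (28.98−20.05) − (24.51−19.79) = 8.93 − 4.72 = 4.21; fold change = 2^-4.21 = 0.054
CG12902: ΔΔCt = (30.19−20.05) − (25.24−19.79) = 10.14 − 5.45 = 4.69; fold change = 2^-4.69 = 0.039
CG13575: ΔΔCt = (19.50−20.05) − (22.25−19.79) = -0.55 − 2.46 = -3.01; fold change = 2^3.01 = 8.056
CG23385: ΔΔCt = (26.27−20.05) − (23.09−19.79) = 6.22 − 3.30 = 2.92; fold change = 2^-2.92 = 0.132
CG12902 has the largest |ΔΔCt| = 4.69.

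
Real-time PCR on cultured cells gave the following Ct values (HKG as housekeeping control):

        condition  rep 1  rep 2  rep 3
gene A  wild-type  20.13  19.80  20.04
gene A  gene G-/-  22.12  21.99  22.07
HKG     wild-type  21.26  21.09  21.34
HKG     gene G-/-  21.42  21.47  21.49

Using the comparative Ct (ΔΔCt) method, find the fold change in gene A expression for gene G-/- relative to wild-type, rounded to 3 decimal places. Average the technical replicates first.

Mean Ct: gene A wild-type 19.990; gene A gene G-/- 22.060; HKG wild-type 21.230; HKG gene G-/- 21.460
ΔCt(wild-type) = 19.990 − 21.230 = -1.240
ΔCt(gene G-/-) = 22.060 − 21.460 = 0.600
ΔΔCt = 0.600 − (-1.240) = 1.840
Fold change = 2^(−1.840) = 0.2793

0.279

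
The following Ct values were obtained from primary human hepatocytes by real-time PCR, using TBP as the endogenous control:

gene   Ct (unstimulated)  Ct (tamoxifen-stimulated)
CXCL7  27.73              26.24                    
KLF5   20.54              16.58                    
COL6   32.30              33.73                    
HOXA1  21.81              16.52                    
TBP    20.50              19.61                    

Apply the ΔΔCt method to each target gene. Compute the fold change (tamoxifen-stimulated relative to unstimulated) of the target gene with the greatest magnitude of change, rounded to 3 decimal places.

CXCL7: ΔΔCt = (26.24−19.61) − (27.73−20.50) = 6.63 − 7.23 = -0.60; fold change = 2^0.60 = 1.516
KLF5: ΔΔCt = (16.58−19.61) − (20.54−20.50) = -3.03 − 0.04 = -3.07; fold change = 2^3.07 = 8.398
COL6: ΔΔCt = (33.73−19.61) − (32.30−20.50) = 14.12 − 11.80 = 2.32; fold change = 2^-2.32 = 0.200
HOXA1: ΔΔCt = (16.52−19.61) − (21.81−20.50) = -3.09 − 1.31 = -4.40; fold change = 2^4.40 = 21.112
HOXA1 has the largest |ΔΔCt| = 4.40.

21.112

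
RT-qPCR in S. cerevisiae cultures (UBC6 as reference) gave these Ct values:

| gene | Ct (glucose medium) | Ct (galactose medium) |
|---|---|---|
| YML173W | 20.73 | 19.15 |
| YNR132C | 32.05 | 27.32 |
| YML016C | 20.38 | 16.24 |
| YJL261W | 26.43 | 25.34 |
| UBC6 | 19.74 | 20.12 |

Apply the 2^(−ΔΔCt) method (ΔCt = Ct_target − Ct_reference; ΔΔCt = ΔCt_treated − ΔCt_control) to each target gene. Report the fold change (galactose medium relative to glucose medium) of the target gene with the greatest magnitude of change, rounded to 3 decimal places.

34.535

YML173W: ΔΔCt = (19.15−20.12) − (20.73−19.74) = -0.97 − 0.99 = -1.96; fold change = 2^1.96 = 3.891
YNR132C: ΔΔCt = (27.32−20.12) − (32.05−19.74) = 7.20 − 12.31 = -5.11; fold change = 2^5.11 = 34.535
YML016C: ΔΔCt = (16.24−20.12) − (20.38−19.74) = -3.88 − 0.64 = -4.52; fold change = 2^4.52 = 22.943
YJL261W: ΔΔCt = (25.34−20.12) − (26.43−19.74) = 5.22 − 6.69 = -1.47; fold change = 2^1.47 = 2.770
YNR132C has the largest |ΔΔCt| = 5.11.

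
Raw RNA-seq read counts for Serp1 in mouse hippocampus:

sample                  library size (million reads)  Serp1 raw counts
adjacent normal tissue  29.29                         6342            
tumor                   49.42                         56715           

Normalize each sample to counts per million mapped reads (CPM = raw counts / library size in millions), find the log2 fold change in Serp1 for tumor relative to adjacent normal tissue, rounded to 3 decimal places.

CPM(adjacent normal tissue) = 6342 / 29.29 = 216.5244
CPM(tumor) = 56715 / 49.42 = 1147.6123
Fold change = 1147.6123 / 216.5244 = 5.30015
log2(5.30015) = 2.4060

2.406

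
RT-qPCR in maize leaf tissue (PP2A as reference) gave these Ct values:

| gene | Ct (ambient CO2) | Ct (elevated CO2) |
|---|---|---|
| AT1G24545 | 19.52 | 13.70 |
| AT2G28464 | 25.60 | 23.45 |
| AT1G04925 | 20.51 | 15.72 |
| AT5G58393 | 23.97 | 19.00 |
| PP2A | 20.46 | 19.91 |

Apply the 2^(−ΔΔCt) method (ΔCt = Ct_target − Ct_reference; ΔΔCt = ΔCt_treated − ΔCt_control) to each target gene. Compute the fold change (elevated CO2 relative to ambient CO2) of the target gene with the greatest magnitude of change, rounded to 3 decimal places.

38.586

AT1G24545: ΔΔCt = (13.70−19.91) − (19.52−20.46) = -6.21 − (-0.94) = -5.27; fold change = 2^5.27 = 38.586
AT2G28464: ΔΔCt = (23.45−19.91) − (25.60−20.46) = 3.54 − 5.14 = -1.60; fold change = 2^1.60 = 3.031
AT1G04925: ΔΔCt = (15.72−19.91) − (20.51−20.46) = -4.19 − 0.05 = -4.24; fold change = 2^4.24 = 18.896
AT5G58393: ΔΔCt = (19.00−19.91) − (23.97−20.46) = -0.91 − 3.51 = -4.42; fold change = 2^4.42 = 21.407
AT1G24545 has the largest |ΔΔCt| = 5.27.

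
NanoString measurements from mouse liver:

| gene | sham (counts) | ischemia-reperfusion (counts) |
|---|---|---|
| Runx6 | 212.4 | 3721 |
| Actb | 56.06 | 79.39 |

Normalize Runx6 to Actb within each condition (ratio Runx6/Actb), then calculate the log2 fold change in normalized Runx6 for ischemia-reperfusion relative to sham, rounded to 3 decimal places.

3.629

Runx6/Actb (sham) = 212.4 / 56.06 = 3.7888
Runx6/Actb (ischemia-reperfusion) = 3721 / 79.39 = 46.87
Fold change = 46.87 / 3.7888 = 12.3706
log2(12.3706) = 3.6288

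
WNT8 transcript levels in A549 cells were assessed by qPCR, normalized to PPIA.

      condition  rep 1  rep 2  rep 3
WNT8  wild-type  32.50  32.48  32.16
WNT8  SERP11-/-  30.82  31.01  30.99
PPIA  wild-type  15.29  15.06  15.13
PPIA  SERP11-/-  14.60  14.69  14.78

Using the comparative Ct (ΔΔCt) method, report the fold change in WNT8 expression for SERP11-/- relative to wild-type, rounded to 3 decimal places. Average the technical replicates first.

1.959

Mean Ct: WNT8 wild-type 32.380; WNT8 SERP11-/- 30.940; PPIA wild-type 15.160; PPIA SERP11-/- 14.690
ΔCt(wild-type) = 32.380 − 15.160 = 17.220
ΔCt(SERP11-/-) = 30.940 − 14.690 = 16.250
ΔΔCt = 16.250 − 17.220 = -0.970
Fold change = 2^(−(-0.970)) = 2^0.970 = 1.9588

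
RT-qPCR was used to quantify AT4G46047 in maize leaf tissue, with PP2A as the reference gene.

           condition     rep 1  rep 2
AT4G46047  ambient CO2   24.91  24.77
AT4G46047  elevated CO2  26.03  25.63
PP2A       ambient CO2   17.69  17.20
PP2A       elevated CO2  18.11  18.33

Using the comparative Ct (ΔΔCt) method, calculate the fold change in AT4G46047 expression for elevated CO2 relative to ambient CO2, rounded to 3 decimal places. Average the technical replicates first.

Mean Ct: AT4G46047 ambient CO2 24.840; AT4G46047 elevated CO2 25.830; PP2A ambient CO2 17.445; PP2A elevated CO2 18.220
ΔCt(ambient CO2) = 24.840 − 17.445 = 7.395
ΔCt(elevated CO2) = 25.830 − 18.220 = 7.610
ΔΔCt = 7.610 − 7.395 = 0.215
Fold change = 2^(−0.215) = 0.8615

0.862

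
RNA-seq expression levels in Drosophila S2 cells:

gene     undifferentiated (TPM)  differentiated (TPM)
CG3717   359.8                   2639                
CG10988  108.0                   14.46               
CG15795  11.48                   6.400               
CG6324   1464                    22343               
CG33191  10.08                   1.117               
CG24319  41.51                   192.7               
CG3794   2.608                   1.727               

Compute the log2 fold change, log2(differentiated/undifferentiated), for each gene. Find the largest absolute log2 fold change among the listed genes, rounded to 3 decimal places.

log2(2639/359.8) = 2.875  (CG3717)
log2(14.46/108.0) = -2.901  (CG10988)
log2(6.400/11.48) = -0.843  (CG15795)
log2(22343/1464) = 3.932  (CG6324)
log2(1.117/10.08) = -3.174  (CG33191)
log2(192.7/41.51) = 2.215  (CG24319)
log2(1.727/2.608) = -0.595  (CG3794)
The largest magnitude belongs to CG6324.

3.932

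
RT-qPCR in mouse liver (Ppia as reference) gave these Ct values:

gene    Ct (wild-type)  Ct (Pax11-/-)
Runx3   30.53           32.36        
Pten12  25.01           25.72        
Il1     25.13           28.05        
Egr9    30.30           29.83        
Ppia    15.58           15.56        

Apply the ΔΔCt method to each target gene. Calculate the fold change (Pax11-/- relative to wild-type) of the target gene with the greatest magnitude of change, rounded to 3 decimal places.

Runx3: ΔΔCt = (32.36−15.56) − (30.53−15.58) = 16.80 − 14.95 = 1.85; fold change = 2^-1.85 = 0.277
Pten12: ΔΔCt = (25.72−15.56) − (25.01−15.58) = 10.16 − 9.43 = 0.73; fold change = 2^-0.73 = 0.603
Il1: ΔΔCt = (28.05−15.56) − (25.13−15.58) = 12.49 − 9.55 = 2.94; fold change = 2^-2.94 = 0.130
Egr9: ΔΔCt = (29.83−15.56) − (30.30−15.58) = 14.27 − 14.72 = -0.45; fold change = 2^0.45 = 1.366
Il1 has the largest |ΔΔCt| = 2.94.

0.130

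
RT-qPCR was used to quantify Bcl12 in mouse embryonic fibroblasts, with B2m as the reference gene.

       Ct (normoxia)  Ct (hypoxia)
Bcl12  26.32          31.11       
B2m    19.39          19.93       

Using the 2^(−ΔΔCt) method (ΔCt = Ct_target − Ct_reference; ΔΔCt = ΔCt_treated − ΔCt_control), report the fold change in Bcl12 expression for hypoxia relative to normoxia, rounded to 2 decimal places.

ΔCt(normoxia) = 26.320 − 19.390 = 6.930
ΔCt(hypoxia) = 31.110 − 19.930 = 11.180
ΔΔCt = 11.180 − 6.930 = 4.250
Fold change = 2^(−4.250) = 0.053

0.05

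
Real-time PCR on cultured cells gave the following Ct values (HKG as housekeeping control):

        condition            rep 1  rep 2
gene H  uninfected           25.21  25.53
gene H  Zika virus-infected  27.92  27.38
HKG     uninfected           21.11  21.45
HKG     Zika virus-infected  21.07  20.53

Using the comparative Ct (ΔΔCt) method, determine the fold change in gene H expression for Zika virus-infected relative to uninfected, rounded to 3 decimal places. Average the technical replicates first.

0.148

Mean Ct: gene H uninfected 25.370; gene H Zika virus-infected 27.650; HKG uninfected 21.280; HKG Zika virus-infected 20.800
ΔCt(uninfected) = 25.370 − 21.280 = 4.090
ΔCt(Zika virus-infected) = 27.650 − 20.800 = 6.850
ΔΔCt = 6.850 − 4.090 = 2.760
Fold change = 2^(−2.760) = 0.1476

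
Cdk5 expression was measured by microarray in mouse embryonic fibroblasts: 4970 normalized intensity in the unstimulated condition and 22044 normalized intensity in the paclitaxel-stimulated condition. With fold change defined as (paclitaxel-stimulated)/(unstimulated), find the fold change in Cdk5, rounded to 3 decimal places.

Fold change = 22044 / 4970 = 4.4354
Cdk5 is upregulated.

4.435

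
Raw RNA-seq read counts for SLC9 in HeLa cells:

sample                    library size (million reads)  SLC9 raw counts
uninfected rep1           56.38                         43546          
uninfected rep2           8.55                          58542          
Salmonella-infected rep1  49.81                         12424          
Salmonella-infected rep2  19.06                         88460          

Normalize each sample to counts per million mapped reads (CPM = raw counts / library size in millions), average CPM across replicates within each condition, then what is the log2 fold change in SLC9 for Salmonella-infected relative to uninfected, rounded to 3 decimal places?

-0.640

CPM(uninfected rep1) = 43546 / 56.38 = 772.3661
CPM(uninfected rep2) = 58542 / 8.55 = 6847.0175
CPM(Salmonella-infected rep1) = 12424 / 49.81 = 249.4278
CPM(Salmonella-infected rep2) = 88460 / 19.06 = 4641.1333
mean CPM(uninfected) = 3809.6918; mean CPM(Salmonella-infected) = 2445.2805
Fold change = 2445.2805 / 3809.6918 = 0.64186
log2(0.64186) = -0.6397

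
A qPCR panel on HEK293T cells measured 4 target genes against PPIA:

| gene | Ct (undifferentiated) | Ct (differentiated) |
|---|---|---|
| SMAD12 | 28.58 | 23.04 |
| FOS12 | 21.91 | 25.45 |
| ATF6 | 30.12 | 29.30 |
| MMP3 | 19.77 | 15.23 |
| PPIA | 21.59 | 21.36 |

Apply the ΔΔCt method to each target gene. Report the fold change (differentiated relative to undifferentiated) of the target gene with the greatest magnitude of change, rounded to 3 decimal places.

SMAD12: ΔΔCt = (23.04−21.36) − (28.58−21.59) = 1.68 − 6.99 = -5.31; fold change = 2^5.31 = 39.671
FOS12: ΔΔCt = (25.45−21.36) − (21.91−21.59) = 4.09 − 0.32 = 3.77; fold change = 2^-3.77 = 0.073
ATF6: ΔΔCt = (29.30−21.36) − (30.12−21.59) = 7.94 − 8.53 = -0.59; fold change = 2^0.59 = 1.505
MMP3: ΔΔCt = (15.23−21.36) − (19.77−21.59) = -6.13 − (-1.82) = -4.31; fold change = 2^4.31 = 19.835
SMAD12 has the largest |ΔΔCt| = 5.31.

39.671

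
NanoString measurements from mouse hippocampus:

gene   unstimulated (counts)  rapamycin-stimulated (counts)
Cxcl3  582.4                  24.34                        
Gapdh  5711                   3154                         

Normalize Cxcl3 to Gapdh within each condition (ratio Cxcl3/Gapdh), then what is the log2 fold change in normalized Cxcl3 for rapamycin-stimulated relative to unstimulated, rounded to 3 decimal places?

Cxcl3/Gapdh (unstimulated) = 582.4 / 5711 = 0.10198
Cxcl3/Gapdh (rapamycin-stimulated) = 24.34 / 3154 = 0.0077172
Fold change = 0.0077172 / 0.10198 = 0.0757
log2(0.0757) = -3.7240

-3.724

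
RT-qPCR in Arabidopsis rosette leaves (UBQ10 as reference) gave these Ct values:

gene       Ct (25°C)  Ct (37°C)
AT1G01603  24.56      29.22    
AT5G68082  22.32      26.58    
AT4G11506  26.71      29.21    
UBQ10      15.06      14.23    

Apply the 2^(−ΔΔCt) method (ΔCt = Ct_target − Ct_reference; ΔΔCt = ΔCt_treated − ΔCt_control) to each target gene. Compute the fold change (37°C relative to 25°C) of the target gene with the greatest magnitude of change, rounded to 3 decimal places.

0.022

AT1G01603: ΔΔCt = (29.22−14.23) − (24.56−15.06) = 14.99 − 9.50 = 5.49; fold change = 2^-5.49 = 0.022
AT5G68082: ΔΔCt = (26.58−14.23) − (22.32−15.06) = 12.35 − 7.26 = 5.09; fold change = 2^-5.09 = 0.029
AT4G11506: ΔΔCt = (29.21−14.23) − (26.71−15.06) = 14.98 − 11.65 = 3.33; fold change = 2^-3.33 = 0.099
AT1G01603 has the largest |ΔΔCt| = 5.49.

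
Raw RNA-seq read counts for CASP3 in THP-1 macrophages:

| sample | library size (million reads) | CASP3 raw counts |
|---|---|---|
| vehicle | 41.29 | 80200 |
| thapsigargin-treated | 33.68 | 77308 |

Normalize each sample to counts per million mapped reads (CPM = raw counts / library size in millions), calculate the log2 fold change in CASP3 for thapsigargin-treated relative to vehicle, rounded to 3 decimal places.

0.241

CPM(vehicle) = 80200 / 41.29 = 1942.3589
CPM(thapsigargin-treated) = 77308 / 33.68 = 2295.3682
Fold change = 2295.3682 / 1942.3589 = 1.18174
log2(1.18174) = 0.2409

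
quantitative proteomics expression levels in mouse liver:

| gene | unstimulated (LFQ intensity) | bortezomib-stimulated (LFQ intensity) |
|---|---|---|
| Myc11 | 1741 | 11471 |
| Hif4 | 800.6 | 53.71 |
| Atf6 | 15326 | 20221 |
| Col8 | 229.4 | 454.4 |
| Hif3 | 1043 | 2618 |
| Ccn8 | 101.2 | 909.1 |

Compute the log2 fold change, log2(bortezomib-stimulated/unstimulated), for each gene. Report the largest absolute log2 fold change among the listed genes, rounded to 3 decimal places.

log2(11471/1741) = 2.720  (Myc11)
log2(53.71/800.6) = -3.898  (Hif4)
log2(20221/15326) = 0.400  (Atf6)
log2(454.4/229.4) = 0.986  (Col8)
log2(2618/1043) = 1.328  (Hif3)
log2(909.1/101.2) = 3.167  (Ccn8)
The largest magnitude belongs to Hif4.

3.898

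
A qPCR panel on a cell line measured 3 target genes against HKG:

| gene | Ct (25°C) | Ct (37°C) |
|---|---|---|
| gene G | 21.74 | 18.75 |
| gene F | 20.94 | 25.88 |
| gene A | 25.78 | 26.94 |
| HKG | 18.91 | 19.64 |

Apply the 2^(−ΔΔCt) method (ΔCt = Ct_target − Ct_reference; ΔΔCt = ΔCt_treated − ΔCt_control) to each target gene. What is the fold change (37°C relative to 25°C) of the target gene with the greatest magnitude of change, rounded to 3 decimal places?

gene G: ΔΔCt = (18.75−19.64) − (21.74−18.91) = -0.89 − 2.83 = -3.72; fold change = 2^3.72 = 13.177
gene F: ΔΔCt = (25.88−19.64) − (20.94−18.91) = 6.24 − 2.03 = 4.21; fold change = 2^-4.21 = 0.054
gene A: ΔΔCt = (26.94−19.64) − (25.78−18.91) = 7.30 − 6.87 = 0.43; fold change = 2^-0.43 = 0.742
gene F has the largest |ΔΔCt| = 4.21.

0.054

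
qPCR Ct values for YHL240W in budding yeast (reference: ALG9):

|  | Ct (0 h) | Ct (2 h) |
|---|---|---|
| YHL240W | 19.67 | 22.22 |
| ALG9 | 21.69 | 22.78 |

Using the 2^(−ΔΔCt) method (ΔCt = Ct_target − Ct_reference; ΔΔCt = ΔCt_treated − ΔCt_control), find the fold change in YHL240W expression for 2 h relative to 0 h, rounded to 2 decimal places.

ΔCt(0 h) = 19.670 − 21.690 = -2.020
ΔCt(2 h) = 22.220 − 22.780 = -0.560
ΔΔCt = -0.560 − (-2.020) = 1.460
Fold change = 2^(−1.460) = 0.363

0.36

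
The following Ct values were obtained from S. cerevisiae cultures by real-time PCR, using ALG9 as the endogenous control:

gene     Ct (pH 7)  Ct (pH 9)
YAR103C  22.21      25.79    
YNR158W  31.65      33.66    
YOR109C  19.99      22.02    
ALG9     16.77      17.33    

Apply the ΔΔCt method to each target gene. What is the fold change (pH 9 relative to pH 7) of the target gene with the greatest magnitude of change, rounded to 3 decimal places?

YAR103C: ΔΔCt = (25.79−17.33) − (22.21−16.77) = 8.46 − 5.44 = 3.02; fold change = 2^-3.02 = 0.123
YNR158W: ΔΔCt = (33.66−17.33) − (31.65−16.77) = 16.33 − 14.88 = 1.45; fold change = 2^-1.45 = 0.366
YOR109C: ΔΔCt = (22.02−17.33) − (19.99−16.77) = 4.69 − 3.22 = 1.47; fold change = 2^-1.47 = 0.361
YAR103C has the largest |ΔΔCt| = 3.02.

0.123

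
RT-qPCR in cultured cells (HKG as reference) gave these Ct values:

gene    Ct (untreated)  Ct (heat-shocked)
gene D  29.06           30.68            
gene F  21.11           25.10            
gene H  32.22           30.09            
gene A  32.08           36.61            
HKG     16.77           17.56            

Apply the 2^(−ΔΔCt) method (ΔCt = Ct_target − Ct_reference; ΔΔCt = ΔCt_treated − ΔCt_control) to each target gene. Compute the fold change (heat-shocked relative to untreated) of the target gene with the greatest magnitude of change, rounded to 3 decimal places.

0.075

gene D: ΔΔCt = (30.68−17.56) − (29.06−16.77) = 13.12 − 12.29 = 0.83; fold change = 2^-0.83 = 0.563
gene F: ΔΔCt = (25.10−17.56) − (21.11−16.77) = 7.54 − 4.34 = 3.20; fold change = 2^-3.20 = 0.109
gene H: ΔΔCt = (30.09−17.56) − (32.22−16.77) = 12.53 − 15.45 = -2.92; fold change = 2^2.92 = 7.568
gene A: ΔΔCt = (36.61−17.56) − (32.08−16.77) = 19.05 − 15.31 = 3.74; fold change = 2^-3.74 = 0.075
gene A has the largest |ΔΔCt| = 3.74.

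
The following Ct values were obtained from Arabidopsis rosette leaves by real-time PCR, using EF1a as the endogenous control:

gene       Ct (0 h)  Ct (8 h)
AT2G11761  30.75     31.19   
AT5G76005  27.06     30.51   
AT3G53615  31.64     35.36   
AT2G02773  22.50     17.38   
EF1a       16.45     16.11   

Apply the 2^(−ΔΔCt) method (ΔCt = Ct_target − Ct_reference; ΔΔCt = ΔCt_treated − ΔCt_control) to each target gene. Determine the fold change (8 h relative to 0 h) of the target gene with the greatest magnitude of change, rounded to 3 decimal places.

27.474

AT2G11761: ΔΔCt = (31.19−16.11) − (30.75−16.45) = 15.08 − 14.30 = 0.78; fold change = 2^-0.78 = 0.582
AT5G76005: ΔΔCt = (30.51−16.11) − (27.06−16.45) = 14.40 − 10.61 = 3.79; fold change = 2^-3.79 = 0.072
AT3G53615: ΔΔCt = (35.36−16.11) − (31.64−16.45) = 19.25 − 15.19 = 4.06; fold change = 2^-4.06 = 0.060
AT2G02773: ΔΔCt = (17.38−16.11) − (22.50−16.45) = 1.27 − 6.05 = -4.78; fold change = 2^4.78 = 27.474
AT2G02773 has the largest |ΔΔCt| = 4.78.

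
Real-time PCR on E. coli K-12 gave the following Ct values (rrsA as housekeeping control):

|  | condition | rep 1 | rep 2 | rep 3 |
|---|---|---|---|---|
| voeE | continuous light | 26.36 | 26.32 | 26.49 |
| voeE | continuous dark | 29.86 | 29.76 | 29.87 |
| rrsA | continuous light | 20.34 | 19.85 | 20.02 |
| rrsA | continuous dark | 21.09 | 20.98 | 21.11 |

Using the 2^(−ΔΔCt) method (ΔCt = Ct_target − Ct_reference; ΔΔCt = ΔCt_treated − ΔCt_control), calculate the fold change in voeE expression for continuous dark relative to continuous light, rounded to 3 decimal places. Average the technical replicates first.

0.183

Mean Ct: voeE continuous light 26.390; voeE continuous dark 29.830; rrsA continuous light 20.070; rrsA continuous dark 21.060
ΔCt(continuous light) = 26.390 − 20.070 = 6.320
ΔCt(continuous dark) = 29.830 − 21.060 = 8.770
ΔΔCt = 8.770 − 6.320 = 2.450
Fold change = 2^(−2.450) = 0.1830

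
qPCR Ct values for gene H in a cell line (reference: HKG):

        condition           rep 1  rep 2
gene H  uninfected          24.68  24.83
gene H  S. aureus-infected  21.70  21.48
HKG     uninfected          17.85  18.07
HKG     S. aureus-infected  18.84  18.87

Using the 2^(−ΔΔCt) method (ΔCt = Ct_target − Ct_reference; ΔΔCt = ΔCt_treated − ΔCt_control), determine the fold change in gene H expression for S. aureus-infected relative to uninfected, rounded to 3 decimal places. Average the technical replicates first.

Mean Ct: gene H uninfected 24.755; gene H S. aureus-infected 21.590; HKG uninfected 17.960; HKG S. aureus-infected 18.855
ΔCt(uninfected) = 24.755 − 17.960 = 6.795
ΔCt(S. aureus-infected) = 21.590 − 18.855 = 2.735
ΔΔCt = 2.735 − 6.795 = -4.060
Fold change = 2^(−(-4.060)) = 2^4.060 = 16.6795

16.679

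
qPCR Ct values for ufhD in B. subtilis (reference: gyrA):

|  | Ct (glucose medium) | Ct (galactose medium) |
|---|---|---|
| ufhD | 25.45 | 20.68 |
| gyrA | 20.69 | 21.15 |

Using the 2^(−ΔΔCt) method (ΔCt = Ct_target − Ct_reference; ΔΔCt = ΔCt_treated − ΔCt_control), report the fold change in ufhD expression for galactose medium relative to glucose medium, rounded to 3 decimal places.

ΔCt(glucose medium) = 25.450 − 20.690 = 4.760
ΔCt(galactose medium) = 20.680 − 21.150 = -0.470
ΔΔCt = -0.470 − 4.760 = -5.230
Fold change = 2^(−(-5.230)) = 2^5.230 = 37.5307

37.531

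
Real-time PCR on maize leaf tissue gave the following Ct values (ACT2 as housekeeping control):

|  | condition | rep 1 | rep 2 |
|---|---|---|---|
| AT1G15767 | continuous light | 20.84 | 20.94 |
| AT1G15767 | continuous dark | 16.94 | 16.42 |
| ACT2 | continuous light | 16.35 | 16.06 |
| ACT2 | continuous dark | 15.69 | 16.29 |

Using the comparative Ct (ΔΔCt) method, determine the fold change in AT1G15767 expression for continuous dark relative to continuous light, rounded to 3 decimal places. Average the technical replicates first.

15.945

Mean Ct: AT1G15767 continuous light 20.890; AT1G15767 continuous dark 16.680; ACT2 continuous light 16.205; ACT2 continuous dark 15.990
ΔCt(continuous light) = 20.890 − 16.205 = 4.685
ΔCt(continuous dark) = 16.680 − 15.990 = 0.690
ΔΔCt = 0.690 − 4.685 = -3.995
Fold change = 2^(−(-3.995)) = 2^3.995 = 15.9446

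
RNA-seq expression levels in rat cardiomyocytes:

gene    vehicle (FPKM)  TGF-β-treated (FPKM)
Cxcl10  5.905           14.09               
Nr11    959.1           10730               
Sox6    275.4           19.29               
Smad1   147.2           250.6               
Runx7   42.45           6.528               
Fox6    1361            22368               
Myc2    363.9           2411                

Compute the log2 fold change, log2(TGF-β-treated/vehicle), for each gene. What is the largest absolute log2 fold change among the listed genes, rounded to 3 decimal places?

log2(14.09/5.905) = 1.255  (Cxcl10)
log2(10730/959.1) = 3.484  (Nr11)
log2(19.29/275.4) = -3.836  (Sox6)
log2(250.6/147.2) = 0.768  (Smad1)
log2(6.528/42.45) = -2.701  (Runx7)
log2(22368/1361) = 4.039  (Fox6)
log2(2411/363.9) = 2.728  (Myc2)
The largest magnitude belongs to Fox6.

4.039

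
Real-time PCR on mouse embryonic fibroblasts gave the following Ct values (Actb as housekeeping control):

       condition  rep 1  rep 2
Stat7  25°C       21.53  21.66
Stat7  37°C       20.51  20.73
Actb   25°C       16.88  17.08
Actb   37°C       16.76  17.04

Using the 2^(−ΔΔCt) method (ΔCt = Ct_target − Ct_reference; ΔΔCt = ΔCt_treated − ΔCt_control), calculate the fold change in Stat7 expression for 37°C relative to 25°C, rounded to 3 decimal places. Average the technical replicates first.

1.860

Mean Ct: Stat7 25°C 21.595; Stat7 37°C 20.620; Actb 25°C 16.980; Actb 37°C 16.900
ΔCt(25°C) = 21.595 − 16.980 = 4.615
ΔCt(37°C) = 20.620 − 16.900 = 3.720
ΔΔCt = 3.720 − 4.615 = -0.895
Fold change = 2^(−(-0.895)) = 2^0.895 = 1.8596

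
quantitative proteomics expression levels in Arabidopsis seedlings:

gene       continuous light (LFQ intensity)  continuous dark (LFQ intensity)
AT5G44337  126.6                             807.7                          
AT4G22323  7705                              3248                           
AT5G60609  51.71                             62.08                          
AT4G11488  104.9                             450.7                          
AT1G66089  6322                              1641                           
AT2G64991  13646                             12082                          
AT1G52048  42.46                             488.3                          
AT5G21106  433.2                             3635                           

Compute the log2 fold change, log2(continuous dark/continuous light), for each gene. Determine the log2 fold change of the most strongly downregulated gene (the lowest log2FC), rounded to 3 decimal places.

-1.946

log2(807.7/126.6) = 2.674  (AT5G44337)
log2(3248/7705) = -1.246  (AT4G22323)
log2(62.08/51.71) = 0.264  (AT5G60609)
log2(450.7/104.9) = 2.103  (AT4G11488)
log2(1641/6322) = -1.946  (AT1G66089)
log2(12082/13646) = -0.176  (AT2G64991)
log2(488.3/42.46) = 3.524  (AT1G52048)
log2(3635/433.2) = 3.069  (AT5G21106)
AT1G66089 is most strongly downregulated.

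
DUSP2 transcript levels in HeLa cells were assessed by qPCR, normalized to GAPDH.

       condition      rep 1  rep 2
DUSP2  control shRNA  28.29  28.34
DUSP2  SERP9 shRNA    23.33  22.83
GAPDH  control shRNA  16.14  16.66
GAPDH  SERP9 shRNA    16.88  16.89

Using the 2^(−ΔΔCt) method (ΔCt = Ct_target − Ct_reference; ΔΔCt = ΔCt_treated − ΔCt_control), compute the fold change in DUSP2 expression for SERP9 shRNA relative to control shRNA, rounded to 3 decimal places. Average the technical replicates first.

52.710

Mean Ct: DUSP2 control shRNA 28.315; DUSP2 SERP9 shRNA 23.080; GAPDH control shRNA 16.400; GAPDH SERP9 shRNA 16.885
ΔCt(control shRNA) = 28.315 − 16.400 = 11.915
ΔCt(SERP9 shRNA) = 23.080 − 16.885 = 6.195
ΔΔCt = 6.195 − 11.915 = -5.720
Fold change = 2^(−(-5.720)) = 2^5.720 = 52.7098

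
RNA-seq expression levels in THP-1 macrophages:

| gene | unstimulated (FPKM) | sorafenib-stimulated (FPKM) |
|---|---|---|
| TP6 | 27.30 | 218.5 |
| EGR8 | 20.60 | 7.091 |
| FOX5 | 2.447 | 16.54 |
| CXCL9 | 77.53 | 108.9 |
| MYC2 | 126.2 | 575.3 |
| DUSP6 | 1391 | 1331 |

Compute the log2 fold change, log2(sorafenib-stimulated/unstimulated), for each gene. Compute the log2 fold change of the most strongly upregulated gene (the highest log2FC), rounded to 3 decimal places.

log2(218.5/27.30) = 3.001  (TP6)
log2(7.091/20.60) = -1.539  (EGR8)
log2(16.54/2.447) = 2.757  (FOX5)
log2(108.9/77.53) = 0.490  (CXCL9)
log2(575.3/126.2) = 2.189  (MYC2)
log2(1331/1391) = -0.064  (DUSP6)
TP6 is most strongly upregulated.

3.001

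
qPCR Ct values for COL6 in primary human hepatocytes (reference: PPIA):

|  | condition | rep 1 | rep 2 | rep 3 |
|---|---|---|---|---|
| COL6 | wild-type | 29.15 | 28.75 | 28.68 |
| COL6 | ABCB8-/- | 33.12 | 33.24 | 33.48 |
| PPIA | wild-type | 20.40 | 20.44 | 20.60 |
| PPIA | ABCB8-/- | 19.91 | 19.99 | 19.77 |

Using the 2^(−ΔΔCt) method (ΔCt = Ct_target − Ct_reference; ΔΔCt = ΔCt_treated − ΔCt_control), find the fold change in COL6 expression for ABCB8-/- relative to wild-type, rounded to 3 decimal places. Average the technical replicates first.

Mean Ct: COL6 wild-type 28.860; COL6 ABCB8-/- 33.280; PPIA wild-type 20.480; PPIA ABCB8-/- 19.890
ΔCt(wild-type) = 28.860 − 20.480 = 8.380
ΔCt(ABCB8-/-) = 33.280 − 19.890 = 13.390
ΔΔCt = 13.390 − 8.380 = 5.010
Fold change = 2^(−5.010) = 0.0310

0.031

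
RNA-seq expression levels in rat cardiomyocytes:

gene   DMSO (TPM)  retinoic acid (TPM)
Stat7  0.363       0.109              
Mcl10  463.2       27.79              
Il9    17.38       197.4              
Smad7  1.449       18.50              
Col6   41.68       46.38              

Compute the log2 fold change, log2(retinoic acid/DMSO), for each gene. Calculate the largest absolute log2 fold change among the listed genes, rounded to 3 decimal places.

4.059

log2(0.109/0.363) = -1.736  (Stat7)
log2(27.79/463.2) = -4.059  (Mcl10)
log2(197.4/17.38) = 3.506  (Il9)
log2(18.50/1.449) = 3.674  (Smad7)
log2(46.38/41.68) = 0.154  (Col6)
The largest magnitude belongs to Mcl10.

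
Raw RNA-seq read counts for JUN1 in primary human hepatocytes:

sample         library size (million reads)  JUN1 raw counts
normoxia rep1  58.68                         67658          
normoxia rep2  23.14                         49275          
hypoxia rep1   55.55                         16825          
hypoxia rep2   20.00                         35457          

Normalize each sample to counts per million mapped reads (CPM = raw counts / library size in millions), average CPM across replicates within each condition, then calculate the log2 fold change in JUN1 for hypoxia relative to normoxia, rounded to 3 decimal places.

CPM(normoxia rep1) = 67658 / 58.68 = 1152.9993
CPM(normoxia rep2) = 49275 / 23.14 = 2129.4296
CPM(hypoxia rep1) = 16825 / 55.55 = 302.8803
CPM(hypoxia rep2) = 35457 / 20.00 = 1772.8500
mean CPM(normoxia) = 1641.2144; mean CPM(hypoxia) = 1037.8651
Fold change = 1037.8651 / 1641.2144 = 0.63238
log2(0.63238) = -0.6611

-0.661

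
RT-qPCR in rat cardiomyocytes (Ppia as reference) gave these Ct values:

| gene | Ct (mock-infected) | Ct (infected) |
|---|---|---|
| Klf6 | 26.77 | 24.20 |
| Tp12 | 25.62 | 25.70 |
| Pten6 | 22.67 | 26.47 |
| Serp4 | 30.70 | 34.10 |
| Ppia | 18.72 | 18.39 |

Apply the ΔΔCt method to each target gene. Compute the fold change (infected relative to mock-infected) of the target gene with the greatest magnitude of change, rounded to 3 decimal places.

Klf6: ΔΔCt = (24.20−18.39) − (26.77−18.72) = 5.81 − 8.05 = -2.24; fold change = 2^2.24 = 4.724
Tp12: ΔΔCt = (25.70−18.39) − (25.62−18.72) = 7.31 − 6.90 = 0.41; fold change = 2^-0.41 = 0.753
Pten6: ΔΔCt = (26.47−18.39) − (22.67−18.72) = 8.08 − 3.95 = 4.13; fold change = 2^-4.13 = 0.057
Serp4: ΔΔCt = (34.10−18.39) − (30.70−18.72) = 15.71 − 11.98 = 3.73; fold change = 2^-3.73 = 0.075
Pten6 has the largest |ΔΔCt| = 4.13.

0.057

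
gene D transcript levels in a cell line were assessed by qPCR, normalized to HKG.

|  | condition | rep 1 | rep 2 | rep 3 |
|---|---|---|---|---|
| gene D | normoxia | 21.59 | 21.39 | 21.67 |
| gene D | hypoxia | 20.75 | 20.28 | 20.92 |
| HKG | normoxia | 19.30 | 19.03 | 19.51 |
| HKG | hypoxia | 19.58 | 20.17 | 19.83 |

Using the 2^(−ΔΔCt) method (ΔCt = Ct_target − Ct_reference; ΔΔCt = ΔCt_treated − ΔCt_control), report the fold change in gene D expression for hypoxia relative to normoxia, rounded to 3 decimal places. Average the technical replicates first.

Mean Ct: gene D normoxia 21.550; gene D hypoxia 20.650; HKG normoxia 19.280; HKG hypoxia 19.860
ΔCt(normoxia) = 21.550 − 19.280 = 2.270
ΔCt(hypoxia) = 20.650 − 19.860 = 0.790
ΔΔCt = 0.790 − 2.270 = -1.480
Fold change = 2^(−(-1.480)) = 2^1.480 = 2.7895

2.789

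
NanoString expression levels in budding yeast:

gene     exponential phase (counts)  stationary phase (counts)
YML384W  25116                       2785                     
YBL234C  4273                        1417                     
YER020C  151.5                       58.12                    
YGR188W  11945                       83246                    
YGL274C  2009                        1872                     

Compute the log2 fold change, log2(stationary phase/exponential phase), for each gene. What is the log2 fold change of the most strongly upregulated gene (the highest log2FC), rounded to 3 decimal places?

log2(2785/25116) = -3.173  (YML384W)
log2(1417/4273) = -1.592  (YBL234C)
log2(58.12/151.5) = -1.382  (YER020C)
log2(83246/11945) = 2.801  (YGR188W)
log2(1872/2009) = -0.102  (YGL274C)
YGR188W is most strongly upregulated.

2.801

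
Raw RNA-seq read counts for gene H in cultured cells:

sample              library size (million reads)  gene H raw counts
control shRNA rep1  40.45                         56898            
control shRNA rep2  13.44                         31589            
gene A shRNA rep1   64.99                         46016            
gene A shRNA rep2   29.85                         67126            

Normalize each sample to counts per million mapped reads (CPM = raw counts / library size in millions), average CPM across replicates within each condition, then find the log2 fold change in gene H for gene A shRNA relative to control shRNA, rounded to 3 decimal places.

-0.346

CPM(control shRNA rep1) = 56898 / 40.45 = 1406.6255
CPM(control shRNA rep2) = 31589 / 13.44 = 2350.3720
CPM(gene A shRNA rep1) = 46016 / 64.99 = 708.0474
CPM(gene A shRNA rep2) = 67126 / 29.85 = 2248.7772
mean CPM(control shRNA) = 1878.4987; mean CPM(gene A shRNA) = 1478.4123
Fold change = 1478.4123 / 1878.4987 = 0.78702
log2(0.78702) = -0.3455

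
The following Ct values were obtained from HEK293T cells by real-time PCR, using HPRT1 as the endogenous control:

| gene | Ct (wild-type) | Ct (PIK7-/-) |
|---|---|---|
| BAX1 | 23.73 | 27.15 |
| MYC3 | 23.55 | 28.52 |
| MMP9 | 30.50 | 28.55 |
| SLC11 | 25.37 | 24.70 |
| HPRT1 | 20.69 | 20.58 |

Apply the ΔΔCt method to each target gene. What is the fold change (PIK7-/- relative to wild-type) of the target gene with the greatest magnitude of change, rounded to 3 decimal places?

0.030

BAX1: ΔΔCt = (27.15−20.58) − (23.73−20.69) = 6.57 − 3.04 = 3.53; fold change = 2^-3.53 = 0.087
MYC3: ΔΔCt = (28.52−20.58) − (23.55−20.69) = 7.94 − 2.86 = 5.08; fold change = 2^-5.08 = 0.030
MMP9: ΔΔCt = (28.55−20.58) − (30.50−20.69) = 7.97 − 9.81 = -1.84; fold change = 2^1.84 = 3.580
SLC11: ΔΔCt = (24.70−20.58) − (25.37−20.69) = 4.12 − 4.68 = -0.56; fold change = 2^0.56 = 1.474
MYC3 has the largest |ΔΔCt| = 5.08.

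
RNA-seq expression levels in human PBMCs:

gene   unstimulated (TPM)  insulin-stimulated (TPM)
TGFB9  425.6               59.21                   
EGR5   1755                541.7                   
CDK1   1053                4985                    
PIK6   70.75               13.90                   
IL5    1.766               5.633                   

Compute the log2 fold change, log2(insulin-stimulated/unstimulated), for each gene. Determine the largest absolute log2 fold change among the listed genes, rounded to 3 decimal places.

2.846

log2(59.21/425.6) = -2.846  (TGFB9)
log2(541.7/1755) = -1.696  (EGR5)
log2(4985/1053) = 2.243  (CDK1)
log2(13.90/70.75) = -2.348  (PIK6)
log2(5.633/1.766) = 1.673  (IL5)
The largest magnitude belongs to TGFB9.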